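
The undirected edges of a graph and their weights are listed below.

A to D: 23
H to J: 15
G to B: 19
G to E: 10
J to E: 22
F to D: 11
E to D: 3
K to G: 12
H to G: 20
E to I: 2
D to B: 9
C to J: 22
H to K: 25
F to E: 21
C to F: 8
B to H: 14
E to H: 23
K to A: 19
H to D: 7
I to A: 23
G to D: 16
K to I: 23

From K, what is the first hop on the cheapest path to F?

G

Compare a few routes:
K–G–E–D–F: 12+10+3+11 = 36
K–I–E–D–F: 23+2+3+11 = 39
K–G–E–F: 12+10+21 = 43
K–G–D–F: 12+16+11 = 39
Cheapest is K–G–E–D–F at 36.
So from K the first move is to G.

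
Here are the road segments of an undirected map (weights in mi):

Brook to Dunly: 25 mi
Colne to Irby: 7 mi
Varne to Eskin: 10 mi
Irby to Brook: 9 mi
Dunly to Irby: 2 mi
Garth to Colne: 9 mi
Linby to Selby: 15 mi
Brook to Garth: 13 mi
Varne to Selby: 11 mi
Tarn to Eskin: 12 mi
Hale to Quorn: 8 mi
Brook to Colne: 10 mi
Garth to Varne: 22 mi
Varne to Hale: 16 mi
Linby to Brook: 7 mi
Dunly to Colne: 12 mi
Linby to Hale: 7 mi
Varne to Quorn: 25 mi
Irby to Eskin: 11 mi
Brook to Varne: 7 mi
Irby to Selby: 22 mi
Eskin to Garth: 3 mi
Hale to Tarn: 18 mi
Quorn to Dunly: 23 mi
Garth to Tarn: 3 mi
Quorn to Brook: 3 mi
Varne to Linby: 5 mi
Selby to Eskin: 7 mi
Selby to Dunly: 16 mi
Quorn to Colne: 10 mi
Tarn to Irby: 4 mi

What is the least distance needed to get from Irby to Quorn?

12 mi

Settle nodes by increasing distance from Irby:
Irby: 0
Dunly: 2  (via Irby)
Tarn: 4  (via Irby)
Colne: 7  (via Irby)
Garth: 7  (via Tarn)
Brook: 9  (via Irby)
Eskin: 10  (via Garth)
Quorn: 12  (via Brook)
Shortest route: Irby → Brook → Quorn = 12 mi.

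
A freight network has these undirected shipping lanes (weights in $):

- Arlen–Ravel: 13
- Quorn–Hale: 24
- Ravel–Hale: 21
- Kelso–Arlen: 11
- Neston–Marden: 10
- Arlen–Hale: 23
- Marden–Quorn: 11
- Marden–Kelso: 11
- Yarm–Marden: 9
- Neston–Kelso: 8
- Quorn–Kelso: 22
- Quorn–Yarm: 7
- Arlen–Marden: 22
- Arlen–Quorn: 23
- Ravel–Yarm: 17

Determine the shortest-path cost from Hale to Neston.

Candidate routes:
Hale–Arlen–Kelso–Neston: 23+11+8 = 42
Hale–Quorn–Marden–Neston: 24+11+10 = 45
Hale–Quorn–Yarm–Marden–Neston: 24+7+9+10 = 50
Hale–Ravel–Arlen–Kelso–Neston: 21+13+11+8 = 53
Cheapest is Hale–Arlen–Kelso–Neston at $42.

$42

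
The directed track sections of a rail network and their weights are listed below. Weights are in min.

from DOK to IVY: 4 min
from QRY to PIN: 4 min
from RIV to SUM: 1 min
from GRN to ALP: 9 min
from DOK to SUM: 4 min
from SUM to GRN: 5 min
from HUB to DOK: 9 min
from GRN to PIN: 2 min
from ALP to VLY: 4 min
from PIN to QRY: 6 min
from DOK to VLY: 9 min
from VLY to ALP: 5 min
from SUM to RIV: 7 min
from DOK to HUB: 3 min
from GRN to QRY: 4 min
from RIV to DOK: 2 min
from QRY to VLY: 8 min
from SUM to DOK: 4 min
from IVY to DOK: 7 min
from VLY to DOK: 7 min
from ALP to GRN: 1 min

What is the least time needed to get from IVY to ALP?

21 min

Running Dijkstra from IVY:
IVY: 0
DOK: 7  (via IVY)
HUB: 10  (via DOK)
SUM: 11  (via DOK)
GRN: 16  (via SUM)
VLY: 16  (via DOK)
PIN: 18  (via GRN)
RIV: 18  (via SUM)
QRY: 20  (via GRN)
ALP: 21  (via VLY)
Shortest route: IVY–DOK–VLY–ALP = 21 min.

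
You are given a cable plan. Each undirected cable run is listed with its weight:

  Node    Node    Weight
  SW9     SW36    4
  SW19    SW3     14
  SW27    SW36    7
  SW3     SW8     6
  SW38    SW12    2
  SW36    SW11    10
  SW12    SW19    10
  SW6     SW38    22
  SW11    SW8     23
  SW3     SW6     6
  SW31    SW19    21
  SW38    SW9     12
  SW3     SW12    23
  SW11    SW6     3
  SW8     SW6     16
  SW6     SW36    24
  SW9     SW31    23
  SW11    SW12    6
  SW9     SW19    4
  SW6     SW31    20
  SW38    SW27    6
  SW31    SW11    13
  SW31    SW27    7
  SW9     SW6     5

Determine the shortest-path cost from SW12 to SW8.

Compare a few routes:
SW12–SW11–SW6–SW3–SW8: 6+3+6+6 = 21
SW12–SW11–SW6–SW8: 6+3+16 = 25
SW12–SW3–SW8: 23+6 = 29
Cheapest is SW12–SW11–SW6–SW3–SW8 at 21.

21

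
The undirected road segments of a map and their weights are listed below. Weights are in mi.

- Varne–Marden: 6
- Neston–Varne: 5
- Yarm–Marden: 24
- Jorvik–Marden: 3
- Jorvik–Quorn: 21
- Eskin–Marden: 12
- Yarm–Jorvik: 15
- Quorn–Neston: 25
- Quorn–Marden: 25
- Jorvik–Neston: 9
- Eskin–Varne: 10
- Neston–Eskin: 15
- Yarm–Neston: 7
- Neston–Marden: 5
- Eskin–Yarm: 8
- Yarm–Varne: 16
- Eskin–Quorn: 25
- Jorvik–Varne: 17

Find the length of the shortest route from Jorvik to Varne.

9 mi

Settle nodes by increasing distance from Jorvik:
Jorvik: 0
Marden: 3  (via Jorvik)
Neston: 8  (via Marden)
Varne: 9  (via Marden)
Shortest route: Jorvik–Marden–Varne = 9 mi.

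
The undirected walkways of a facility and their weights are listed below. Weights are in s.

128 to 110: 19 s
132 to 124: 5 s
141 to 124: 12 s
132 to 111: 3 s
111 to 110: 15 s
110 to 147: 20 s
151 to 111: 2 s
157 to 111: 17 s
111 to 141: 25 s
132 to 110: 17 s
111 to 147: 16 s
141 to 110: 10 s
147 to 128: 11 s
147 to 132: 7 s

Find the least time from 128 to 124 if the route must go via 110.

Shortest 128→110: 128–110 = 19
Best 110 to 124: 110–141–124 costing 22
Total via 110: 19 + 22 = 41 s.

41 s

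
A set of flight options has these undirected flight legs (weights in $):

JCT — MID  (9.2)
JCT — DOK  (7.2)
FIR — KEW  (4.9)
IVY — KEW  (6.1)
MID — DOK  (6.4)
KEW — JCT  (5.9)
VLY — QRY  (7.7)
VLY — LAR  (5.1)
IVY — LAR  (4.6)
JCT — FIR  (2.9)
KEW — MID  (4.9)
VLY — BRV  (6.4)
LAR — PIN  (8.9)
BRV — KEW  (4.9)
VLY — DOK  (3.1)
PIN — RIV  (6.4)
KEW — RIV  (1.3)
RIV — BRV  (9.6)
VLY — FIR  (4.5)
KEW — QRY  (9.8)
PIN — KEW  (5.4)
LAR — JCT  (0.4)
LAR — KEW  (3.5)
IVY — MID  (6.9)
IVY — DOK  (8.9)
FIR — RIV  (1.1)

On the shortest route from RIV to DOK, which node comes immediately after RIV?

Enumerating some paths:
RIV–KEW–LAR–JCT–DOK: 1.3+3.5+0.4+7.2 = 12.4
RIV–FIR–JCT–DOK: 1.1+2.9+7.2 = 11.2
RIV–FIR–VLY–DOK: 1.1+4.5+3.1 = 8.7
Cheapest is RIV–FIR–VLY–DOK at $8.7.
So from RIV the first move is to FIR.

FIR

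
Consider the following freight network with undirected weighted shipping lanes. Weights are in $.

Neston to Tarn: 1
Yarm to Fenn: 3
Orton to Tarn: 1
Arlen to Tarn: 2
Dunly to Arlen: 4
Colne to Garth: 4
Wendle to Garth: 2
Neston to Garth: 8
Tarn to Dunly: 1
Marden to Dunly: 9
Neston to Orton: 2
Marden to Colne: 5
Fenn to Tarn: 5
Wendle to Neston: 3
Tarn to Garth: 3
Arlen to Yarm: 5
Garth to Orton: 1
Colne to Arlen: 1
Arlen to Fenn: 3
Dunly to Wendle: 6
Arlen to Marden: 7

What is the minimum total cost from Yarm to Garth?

$9

Running Dijkstra from Yarm:
Yarm: 0
Fenn: 3  (via Yarm)
Arlen: 5  (via Yarm)
Colne: 6  (via Arlen)
Tarn: 7  (via Arlen)
Neston: 8  (via Tarn)
Dunly: 8  (via Tarn)
Orton: 8  (via Tarn)
Garth: 9  (via Orton)
Shortest route: Yarm → Arlen → Tarn → Orton → Garth = $9.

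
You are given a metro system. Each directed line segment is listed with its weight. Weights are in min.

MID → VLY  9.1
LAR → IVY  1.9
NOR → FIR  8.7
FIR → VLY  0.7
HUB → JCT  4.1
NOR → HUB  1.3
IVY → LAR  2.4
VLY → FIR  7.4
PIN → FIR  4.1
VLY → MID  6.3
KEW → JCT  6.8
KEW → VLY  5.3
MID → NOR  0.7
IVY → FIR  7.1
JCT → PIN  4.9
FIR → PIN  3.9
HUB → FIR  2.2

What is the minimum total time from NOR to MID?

10.5 min

Candidate routes:
NOR - FIR - VLY - MID: 8.7+0.7+6.3 = 15.7
NOR - HUB - FIR - VLY - MID: 1.3+2.2+0.7+6.3 = 10.5
The minimum is 10.5 min via NOR - HUB - FIR - VLY - MID.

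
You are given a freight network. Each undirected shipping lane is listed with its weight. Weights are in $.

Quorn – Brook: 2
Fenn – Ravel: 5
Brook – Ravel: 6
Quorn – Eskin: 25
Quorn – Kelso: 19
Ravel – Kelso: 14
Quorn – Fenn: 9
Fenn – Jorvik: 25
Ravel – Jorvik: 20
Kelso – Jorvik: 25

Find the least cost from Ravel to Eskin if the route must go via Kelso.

$58

Best Ravel to Kelso: Ravel–Kelso costing 14
Shortest Kelso→Eskin: Kelso–Quorn–Eskin = 44
Total via Kelso: 14 + 44 = $58.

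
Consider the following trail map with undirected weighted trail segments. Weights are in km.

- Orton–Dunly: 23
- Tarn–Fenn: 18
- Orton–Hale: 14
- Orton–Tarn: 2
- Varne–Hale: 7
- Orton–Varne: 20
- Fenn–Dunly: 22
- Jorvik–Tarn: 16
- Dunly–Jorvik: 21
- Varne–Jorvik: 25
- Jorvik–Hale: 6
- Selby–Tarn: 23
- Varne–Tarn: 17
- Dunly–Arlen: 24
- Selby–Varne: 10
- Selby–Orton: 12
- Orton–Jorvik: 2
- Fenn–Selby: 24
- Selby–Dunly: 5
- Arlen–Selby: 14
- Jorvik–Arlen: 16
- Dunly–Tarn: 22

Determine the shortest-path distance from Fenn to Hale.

Enumerating some paths:
Fenn–Tarn–Orton–Hale: 18+2+14 = 34
Fenn–Tarn–Jorvik–Hale: 18+16+6 = 40
Fenn–Tarn–Orton–Jorvik–Hale: 18+2+2+6 = 28
Cheapest is Fenn–Tarn–Orton–Jorvik–Hale at 28 km.

28 km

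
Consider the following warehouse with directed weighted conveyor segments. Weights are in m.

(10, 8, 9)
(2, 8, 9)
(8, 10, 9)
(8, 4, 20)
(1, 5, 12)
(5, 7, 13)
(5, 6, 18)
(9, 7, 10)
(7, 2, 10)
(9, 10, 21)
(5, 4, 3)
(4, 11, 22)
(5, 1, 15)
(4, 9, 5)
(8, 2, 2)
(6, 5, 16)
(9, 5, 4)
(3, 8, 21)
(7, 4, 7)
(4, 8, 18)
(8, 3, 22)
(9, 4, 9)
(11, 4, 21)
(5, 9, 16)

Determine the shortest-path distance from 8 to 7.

35 m

Compare a few routes:
8 → 4 → 9 → 7: 20+5+10 = 35
8 → 4 → 9 → 5 → 7: 20+5+4+13 = 42
Cheapest is 8 → 4 → 9 → 7 at 35 m.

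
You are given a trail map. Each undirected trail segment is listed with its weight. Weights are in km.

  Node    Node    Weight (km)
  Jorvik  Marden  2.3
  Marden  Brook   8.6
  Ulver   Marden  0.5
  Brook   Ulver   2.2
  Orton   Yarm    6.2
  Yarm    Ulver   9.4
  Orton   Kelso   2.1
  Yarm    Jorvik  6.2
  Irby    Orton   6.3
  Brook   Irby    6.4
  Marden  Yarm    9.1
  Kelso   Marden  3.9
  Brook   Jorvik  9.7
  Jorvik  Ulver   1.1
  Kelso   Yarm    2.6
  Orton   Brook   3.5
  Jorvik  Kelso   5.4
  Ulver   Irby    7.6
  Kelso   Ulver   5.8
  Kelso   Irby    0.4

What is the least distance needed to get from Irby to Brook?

Running Dijkstra from Irby:
Irby: 0
Kelso: 0.4  (via Irby)
Orton: 2.5  (via Kelso)
Yarm: 3  (via Kelso)
Marden: 4.3  (via Kelso)
Ulver: 4.8  (via Marden)
Jorvik: 5.8  (via Kelso)
Brook: 6  (via Orton)
Shortest route: Irby–Kelso–Orton–Brook = 6 km.

6 km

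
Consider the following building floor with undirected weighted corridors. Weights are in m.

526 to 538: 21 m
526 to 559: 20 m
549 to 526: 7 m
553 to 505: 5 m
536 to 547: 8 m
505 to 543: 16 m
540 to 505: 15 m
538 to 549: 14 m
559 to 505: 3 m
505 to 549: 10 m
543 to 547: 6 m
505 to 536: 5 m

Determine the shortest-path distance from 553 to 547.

Candidate routes:
553 - 505 - 543 - 547: 5+16+6 = 27
553 - 505 - 536 - 547: 5+5+8 = 18
Cheapest is 553 - 505 - 536 - 547 at 18 m.

18 m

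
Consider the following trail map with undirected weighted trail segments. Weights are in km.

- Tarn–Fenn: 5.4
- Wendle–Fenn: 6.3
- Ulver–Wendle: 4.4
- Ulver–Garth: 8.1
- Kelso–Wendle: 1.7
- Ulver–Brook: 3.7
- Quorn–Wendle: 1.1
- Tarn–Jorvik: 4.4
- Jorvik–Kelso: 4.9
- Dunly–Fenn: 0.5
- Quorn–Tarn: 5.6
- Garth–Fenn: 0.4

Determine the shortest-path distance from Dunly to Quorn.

Settle nodes by increasing distance from Dunly:
Dunly: 0
Fenn: 0.5  (via Dunly)
Garth: 0.9  (via Fenn)
Tarn: 5.9  (via Fenn)
Wendle: 6.8  (via Fenn)
Quorn: 7.9  (via Wendle)
Shortest route: Dunly → Fenn → Wendle → Quorn = 7.9 km.

7.9 km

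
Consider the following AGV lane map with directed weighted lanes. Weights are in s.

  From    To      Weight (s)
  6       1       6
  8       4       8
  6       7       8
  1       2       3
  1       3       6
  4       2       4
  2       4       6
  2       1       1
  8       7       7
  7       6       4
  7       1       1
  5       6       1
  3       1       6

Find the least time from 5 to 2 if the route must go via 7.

13 s

Shortest 5→7: 5–6–7 = 9
Shortest 7→2: 7–1–2 = 4
Total via 7: 9 + 4 = 13 s.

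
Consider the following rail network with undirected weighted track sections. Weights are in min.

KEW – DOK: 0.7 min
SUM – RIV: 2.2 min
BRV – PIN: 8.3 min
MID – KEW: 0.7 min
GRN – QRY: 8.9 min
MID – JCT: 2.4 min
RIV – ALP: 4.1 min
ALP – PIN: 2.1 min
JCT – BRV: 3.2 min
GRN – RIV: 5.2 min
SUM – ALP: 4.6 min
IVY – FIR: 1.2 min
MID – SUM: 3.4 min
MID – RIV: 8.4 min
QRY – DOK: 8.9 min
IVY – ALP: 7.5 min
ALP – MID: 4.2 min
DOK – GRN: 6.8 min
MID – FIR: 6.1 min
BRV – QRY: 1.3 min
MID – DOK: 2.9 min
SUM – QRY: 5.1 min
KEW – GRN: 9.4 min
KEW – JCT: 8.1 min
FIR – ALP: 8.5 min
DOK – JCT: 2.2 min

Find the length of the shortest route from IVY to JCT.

9.7 min

Settle nodes by increasing distance from IVY:
IVY: 0
FIR: 1.2  (via IVY)
MID: 7.3  (via FIR)
ALP: 7.5  (via IVY)
KEW: 8  (via MID)
DOK: 8.7  (via KEW)
PIN: 9.6  (via ALP)
JCT: 9.7  (via MID)
Shortest route: IVY → FIR → MID → JCT = 9.7 min.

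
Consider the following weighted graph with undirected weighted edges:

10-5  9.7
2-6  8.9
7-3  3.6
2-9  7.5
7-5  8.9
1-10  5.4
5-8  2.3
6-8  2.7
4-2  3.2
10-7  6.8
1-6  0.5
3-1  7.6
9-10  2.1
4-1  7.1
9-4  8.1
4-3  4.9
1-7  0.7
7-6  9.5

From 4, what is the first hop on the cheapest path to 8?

1

Enumerating some paths:
4 - 2 - 6 - 8: 3.2+8.9+2.7 = 14.8
4 - 3 - 7 - 1 - 6 - 8: 4.9+3.6+0.7+0.5+2.7 = 12.4
4 - 1 - 6 - 8: 7.1+0.5+2.7 = 10.3
4 - 3 - 1 - 6 - 8: 4.9+7.6+0.5+2.7 = 15.7
The minimum is 10.3 via 4 - 1 - 6 - 8.
So from 4 the first move is to 1.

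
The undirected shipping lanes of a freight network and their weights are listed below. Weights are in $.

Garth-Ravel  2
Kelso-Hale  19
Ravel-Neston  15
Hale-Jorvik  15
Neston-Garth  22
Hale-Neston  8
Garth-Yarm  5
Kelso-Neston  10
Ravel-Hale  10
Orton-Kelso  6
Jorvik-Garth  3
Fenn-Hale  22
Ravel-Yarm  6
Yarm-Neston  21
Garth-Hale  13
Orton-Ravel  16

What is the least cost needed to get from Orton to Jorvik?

Compare a few routes:
Orton - Kelso - Neston - Hale - Jorvik: 6+10+8+15 = 39
Orton - Ravel - Yarm - Garth - Jorvik: 16+6+5+3 = 30
Orton - Kelso - Neston - Ravel - Garth - Jorvik: 6+10+15+2+3 = 36
Orton - Ravel - Garth - Jorvik: 16+2+3 = 21
Cheapest is Orton - Ravel - Garth - Jorvik at $21.

$21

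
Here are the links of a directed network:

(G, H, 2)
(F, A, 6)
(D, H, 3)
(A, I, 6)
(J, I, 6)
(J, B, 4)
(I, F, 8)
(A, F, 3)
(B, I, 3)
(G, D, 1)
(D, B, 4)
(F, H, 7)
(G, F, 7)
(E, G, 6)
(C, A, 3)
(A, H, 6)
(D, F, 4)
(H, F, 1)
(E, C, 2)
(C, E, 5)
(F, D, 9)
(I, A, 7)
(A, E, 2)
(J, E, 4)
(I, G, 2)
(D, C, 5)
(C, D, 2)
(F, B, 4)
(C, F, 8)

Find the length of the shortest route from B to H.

7

Settle nodes by increasing distance from B:
B: 0
I: 3  (via B)
G: 5  (via I)
D: 6  (via G)
H: 7  (via G)
Shortest route: B–I–G–H = 7.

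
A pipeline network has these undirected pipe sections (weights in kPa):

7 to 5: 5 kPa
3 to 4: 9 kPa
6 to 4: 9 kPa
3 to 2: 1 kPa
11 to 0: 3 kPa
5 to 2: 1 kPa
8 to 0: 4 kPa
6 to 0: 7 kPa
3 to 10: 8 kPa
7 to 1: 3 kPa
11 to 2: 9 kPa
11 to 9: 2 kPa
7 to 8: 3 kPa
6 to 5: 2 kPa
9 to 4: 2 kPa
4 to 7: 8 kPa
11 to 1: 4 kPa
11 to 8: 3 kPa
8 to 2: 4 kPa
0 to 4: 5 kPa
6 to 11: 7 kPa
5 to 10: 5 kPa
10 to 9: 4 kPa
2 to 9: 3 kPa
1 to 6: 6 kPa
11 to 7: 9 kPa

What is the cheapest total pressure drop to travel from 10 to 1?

Candidate routes:
10 → 5 → 6 → 1: 5+2+6 = 13
10 → 5 → 7 → 1: 5+5+3 = 13
10 → 9 → 11 → 1: 4+2+4 = 10
10 → 5 → 2 → 9 → 11 → 1: 5+1+3+2+4 = 15
The minimum is 10 kPa via 10 → 9 → 11 → 1.

10 kPa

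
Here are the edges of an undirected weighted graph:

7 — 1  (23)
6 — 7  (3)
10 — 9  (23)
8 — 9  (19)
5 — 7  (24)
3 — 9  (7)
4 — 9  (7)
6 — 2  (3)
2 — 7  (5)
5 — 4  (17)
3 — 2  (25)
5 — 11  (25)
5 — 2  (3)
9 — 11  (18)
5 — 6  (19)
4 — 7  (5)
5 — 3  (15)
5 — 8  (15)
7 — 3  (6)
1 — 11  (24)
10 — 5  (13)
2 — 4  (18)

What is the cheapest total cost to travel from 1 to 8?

46

Enumerating some paths:
1–7–2–5–8: 23+5+3+15 = 46
1–7–6–2–5–8: 23+3+3+3+15 = 47
1–7–4–9–8: 23+5+7+19 = 54
Cheapest is 1–7–2–5–8 at 46.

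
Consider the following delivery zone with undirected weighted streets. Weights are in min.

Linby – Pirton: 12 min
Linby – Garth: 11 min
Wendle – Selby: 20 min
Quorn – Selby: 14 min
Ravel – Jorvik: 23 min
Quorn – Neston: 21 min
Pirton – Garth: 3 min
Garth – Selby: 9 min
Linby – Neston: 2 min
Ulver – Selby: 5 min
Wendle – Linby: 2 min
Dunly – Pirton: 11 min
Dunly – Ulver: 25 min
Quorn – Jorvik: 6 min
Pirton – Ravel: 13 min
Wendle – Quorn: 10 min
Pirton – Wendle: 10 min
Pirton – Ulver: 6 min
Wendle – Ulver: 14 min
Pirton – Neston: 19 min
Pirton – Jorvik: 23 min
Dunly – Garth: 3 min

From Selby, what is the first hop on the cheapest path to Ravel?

Ulver

Enumerating some paths:
Selby–Garth–Pirton–Ravel: 9+3+13 = 25
Selby–Ulver–Pirton–Ravel: 5+6+13 = 24
The minimum is 24 min via Selby–Ulver–Pirton–Ravel.
So from Selby the first move is to Ulver.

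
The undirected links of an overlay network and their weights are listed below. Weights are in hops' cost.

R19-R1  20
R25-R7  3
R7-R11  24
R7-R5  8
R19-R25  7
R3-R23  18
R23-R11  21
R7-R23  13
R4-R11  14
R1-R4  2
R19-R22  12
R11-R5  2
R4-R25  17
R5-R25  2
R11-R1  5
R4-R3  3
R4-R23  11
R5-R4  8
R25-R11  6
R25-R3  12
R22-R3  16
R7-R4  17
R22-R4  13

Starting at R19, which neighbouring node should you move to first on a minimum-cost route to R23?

R25

Compare a few routes:
R19 → R25 → R5 → R4 → R23: 7+2+8+11 = 28
R19 → R25 → R5 → R11 → R1 → R4 → R23: 7+2+2+5+2+11 = 29
R19 → R25 → R7 → R23: 7+3+13 = 23
Cheapest is R19 → R25 → R7 → R23 at 23 hops' cost.
So from R19 the first move is to R25.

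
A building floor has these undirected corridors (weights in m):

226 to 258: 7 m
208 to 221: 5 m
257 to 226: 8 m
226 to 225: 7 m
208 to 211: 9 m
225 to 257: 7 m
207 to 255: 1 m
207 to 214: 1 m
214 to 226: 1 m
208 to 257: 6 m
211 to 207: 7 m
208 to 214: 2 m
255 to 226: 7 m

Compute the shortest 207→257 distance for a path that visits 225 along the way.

Best 207 to 225: 207 → 214 → 226 → 225 costing 9
Shortest 225→257: 225 → 257 = 7
Total via 225: 9 + 7 = 16 m.

16 m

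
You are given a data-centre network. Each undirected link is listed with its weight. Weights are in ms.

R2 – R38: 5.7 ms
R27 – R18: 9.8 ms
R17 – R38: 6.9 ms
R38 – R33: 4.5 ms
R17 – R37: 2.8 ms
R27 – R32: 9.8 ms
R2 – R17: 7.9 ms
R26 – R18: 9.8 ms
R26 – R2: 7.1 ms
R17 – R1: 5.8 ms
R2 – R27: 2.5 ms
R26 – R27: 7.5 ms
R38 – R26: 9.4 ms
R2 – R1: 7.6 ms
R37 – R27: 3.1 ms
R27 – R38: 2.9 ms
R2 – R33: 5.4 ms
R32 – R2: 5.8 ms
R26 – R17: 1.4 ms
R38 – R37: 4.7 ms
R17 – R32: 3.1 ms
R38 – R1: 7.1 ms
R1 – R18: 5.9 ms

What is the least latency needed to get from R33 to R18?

Shortest distances from R33:
R33: 0
R38: 4.5  (via R33)
R2: 5.4  (via R33)
R27: 7.4  (via R38)
R37: 9.2  (via R38)
R32: 11.2  (via R2)
R17: 11.4  (via R38)
R1: 11.6  (via R38)
R26: 12.5  (via R2)
R18: 17.2  (via R27)
Shortest route: R33–R38–R27–R18 = 17.2 ms.

17.2 ms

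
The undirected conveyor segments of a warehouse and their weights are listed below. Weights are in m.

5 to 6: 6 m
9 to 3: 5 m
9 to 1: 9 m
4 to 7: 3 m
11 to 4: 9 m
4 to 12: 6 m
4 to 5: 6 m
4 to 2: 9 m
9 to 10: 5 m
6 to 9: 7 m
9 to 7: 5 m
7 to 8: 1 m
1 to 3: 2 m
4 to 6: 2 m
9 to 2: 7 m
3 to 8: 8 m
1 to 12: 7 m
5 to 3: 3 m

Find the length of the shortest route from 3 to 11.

Settle nodes by increasing distance from 3:
3: 0
1: 2  (via 3)
5: 3  (via 3)
9: 5  (via 3)
8: 8  (via 3)
4: 9  (via 5)
6: 9  (via 5)
7: 9  (via 8)
12: 9  (via 1)
10: 10  (via 9)
2: 12  (via 9)
11: 18  (via 4)
Shortest route: 3 → 5 → 4 → 11 = 18 m.

18 m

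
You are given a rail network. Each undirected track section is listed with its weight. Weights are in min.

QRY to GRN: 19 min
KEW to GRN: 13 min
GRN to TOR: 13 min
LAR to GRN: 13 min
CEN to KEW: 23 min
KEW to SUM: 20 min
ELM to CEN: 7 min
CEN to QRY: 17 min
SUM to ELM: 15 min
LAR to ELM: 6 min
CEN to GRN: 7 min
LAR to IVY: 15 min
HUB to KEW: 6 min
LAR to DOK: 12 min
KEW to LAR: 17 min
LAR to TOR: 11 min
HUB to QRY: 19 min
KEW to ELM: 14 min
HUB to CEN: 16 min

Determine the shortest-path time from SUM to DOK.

Compare a few routes:
SUM - KEW - LAR - DOK: 20+17+12 = 49
SUM - KEW - ELM - LAR - DOK: 20+14+6+12 = 52
SUM - ELM - CEN - GRN - LAR - DOK: 15+7+7+13+12 = 54
SUM - ELM - LAR - DOK: 15+6+12 = 33
The minimum is 33 min via SUM - ELM - LAR - DOK.

33 min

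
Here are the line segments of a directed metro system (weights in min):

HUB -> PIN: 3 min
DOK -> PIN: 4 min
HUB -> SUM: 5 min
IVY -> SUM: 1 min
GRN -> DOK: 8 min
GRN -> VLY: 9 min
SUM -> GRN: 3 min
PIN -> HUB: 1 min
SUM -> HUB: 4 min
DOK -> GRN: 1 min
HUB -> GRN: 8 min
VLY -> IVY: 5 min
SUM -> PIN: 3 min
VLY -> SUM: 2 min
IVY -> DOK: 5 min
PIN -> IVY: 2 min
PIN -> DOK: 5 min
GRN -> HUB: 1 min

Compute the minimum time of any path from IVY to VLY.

Running Dijkstra from IVY:
IVY: 0
SUM: 1  (via IVY)
PIN: 4  (via SUM)
GRN: 4  (via SUM)
DOK: 5  (via IVY)
HUB: 5  (via SUM)
VLY: 13  (via GRN)
Shortest route: IVY–SUM–GRN–VLY = 13 min.

13 min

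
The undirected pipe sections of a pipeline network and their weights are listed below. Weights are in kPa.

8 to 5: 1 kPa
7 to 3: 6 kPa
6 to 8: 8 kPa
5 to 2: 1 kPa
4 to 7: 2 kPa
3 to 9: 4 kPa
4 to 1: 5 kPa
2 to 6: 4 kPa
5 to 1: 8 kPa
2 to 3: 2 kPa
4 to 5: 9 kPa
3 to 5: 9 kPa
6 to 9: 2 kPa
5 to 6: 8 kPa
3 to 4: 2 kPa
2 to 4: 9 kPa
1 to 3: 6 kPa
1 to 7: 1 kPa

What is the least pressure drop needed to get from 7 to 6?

Settle nodes by increasing distance from 7:
7: 0
1: 1  (via 7)
4: 2  (via 7)
3: 4  (via 4)
2: 6  (via 3)
5: 7  (via 2)
8: 8  (via 5)
9: 8  (via 3)
6: 10  (via 2)
Shortest route: 7 → 4 → 3 → 2 → 6 = 10 kPa.

10 kPa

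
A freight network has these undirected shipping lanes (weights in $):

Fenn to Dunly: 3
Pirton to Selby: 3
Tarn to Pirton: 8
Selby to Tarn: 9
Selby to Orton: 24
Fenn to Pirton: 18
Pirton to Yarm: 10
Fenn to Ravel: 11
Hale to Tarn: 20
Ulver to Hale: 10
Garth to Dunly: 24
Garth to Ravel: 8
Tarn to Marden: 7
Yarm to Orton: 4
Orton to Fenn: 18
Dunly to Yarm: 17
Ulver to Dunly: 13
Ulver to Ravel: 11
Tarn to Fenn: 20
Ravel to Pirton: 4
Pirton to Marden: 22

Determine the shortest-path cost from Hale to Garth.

Compare a few routes:
Hale → Tarn → Pirton → Ravel → Garth: 20+8+4+8 = 40
Hale → Ulver → Ravel → Garth: 10+11+8 = 29
The minimum is $29 via Hale → Ulver → Ravel → Garth.

$29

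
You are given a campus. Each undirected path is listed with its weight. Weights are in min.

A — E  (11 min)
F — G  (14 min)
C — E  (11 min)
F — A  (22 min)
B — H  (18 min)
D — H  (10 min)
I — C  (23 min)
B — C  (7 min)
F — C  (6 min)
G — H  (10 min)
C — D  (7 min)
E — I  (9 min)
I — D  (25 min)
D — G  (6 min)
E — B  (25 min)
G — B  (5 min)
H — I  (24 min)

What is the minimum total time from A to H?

39 min

Candidate routes:
A → E → I → H: 11+9+24 = 44
A → E → C → D → H: 11+11+7+10 = 39
A → E → C → D → G → H: 11+11+7+6+10 = 45
A → E → C → B → G → H: 11+11+7+5+10 = 44
Cheapest is A → E → C → D → H at 39 min.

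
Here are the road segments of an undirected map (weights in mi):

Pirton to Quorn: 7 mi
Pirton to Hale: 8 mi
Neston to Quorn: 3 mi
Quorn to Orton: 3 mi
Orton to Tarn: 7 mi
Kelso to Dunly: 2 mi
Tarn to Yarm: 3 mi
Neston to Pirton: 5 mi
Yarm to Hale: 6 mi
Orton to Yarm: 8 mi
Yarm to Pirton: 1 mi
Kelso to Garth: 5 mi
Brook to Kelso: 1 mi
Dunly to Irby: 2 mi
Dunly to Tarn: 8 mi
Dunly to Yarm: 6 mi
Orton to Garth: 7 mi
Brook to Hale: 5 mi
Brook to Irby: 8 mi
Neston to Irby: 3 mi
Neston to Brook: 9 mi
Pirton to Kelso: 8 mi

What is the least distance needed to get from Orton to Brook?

Shortest distances from Orton:
Orton: 0
Quorn: 3  (via Orton)
Neston: 6  (via Quorn)
Garth: 7  (via Orton)
Tarn: 7  (via Orton)
Yarm: 8  (via Orton)
Pirton: 9  (via Yarm)
Irby: 9  (via Neston)
Dunly: 11  (via Irby)
Kelso: 12  (via Garth)
Brook: 13  (via Kelso)
Shortest route: Orton → Garth → Kelso → Brook = 13 mi.

13 mi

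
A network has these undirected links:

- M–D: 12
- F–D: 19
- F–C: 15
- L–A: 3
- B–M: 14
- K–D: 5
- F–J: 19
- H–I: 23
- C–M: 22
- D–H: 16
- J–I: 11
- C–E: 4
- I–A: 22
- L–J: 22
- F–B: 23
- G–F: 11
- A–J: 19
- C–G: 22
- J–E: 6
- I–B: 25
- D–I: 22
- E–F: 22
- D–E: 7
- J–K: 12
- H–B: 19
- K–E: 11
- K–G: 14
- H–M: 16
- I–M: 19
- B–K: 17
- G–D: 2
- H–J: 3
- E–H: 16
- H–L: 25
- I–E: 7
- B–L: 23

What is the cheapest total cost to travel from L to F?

41

Candidate routes:
L → J → F: 22+19 = 41
L → B → F: 23+23 = 46
Cheapest is L → J → F at 41.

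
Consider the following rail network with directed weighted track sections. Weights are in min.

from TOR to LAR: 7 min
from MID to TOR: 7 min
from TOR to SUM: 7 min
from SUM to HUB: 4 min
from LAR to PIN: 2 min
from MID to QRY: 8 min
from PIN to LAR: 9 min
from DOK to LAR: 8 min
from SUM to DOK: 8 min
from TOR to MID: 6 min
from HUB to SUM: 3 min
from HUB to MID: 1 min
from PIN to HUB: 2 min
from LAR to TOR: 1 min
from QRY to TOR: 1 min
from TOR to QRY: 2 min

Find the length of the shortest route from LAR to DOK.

15 min

Running Dijkstra from LAR:
LAR: 0
TOR: 1  (via LAR)
PIN: 2  (via LAR)
QRY: 3  (via TOR)
HUB: 4  (via PIN)
MID: 5  (via HUB)
SUM: 7  (via HUB)
DOK: 15  (via SUM)
Shortest route: LAR–PIN–HUB–SUM–DOK = 15 min.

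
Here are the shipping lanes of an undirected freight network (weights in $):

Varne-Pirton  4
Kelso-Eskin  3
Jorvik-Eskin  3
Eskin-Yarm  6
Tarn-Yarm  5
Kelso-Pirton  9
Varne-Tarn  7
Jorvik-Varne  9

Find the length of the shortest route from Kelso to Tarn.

Candidate routes:
Kelso–Pirton–Varne–Tarn: 9+4+7 = 20
Kelso–Eskin–Jorvik–Varne–Tarn: 3+3+9+7 = 22
Kelso–Eskin–Yarm–Tarn: 3+6+5 = 14
The minimum is $14 via Kelso–Eskin–Yarm–Tarn.

$14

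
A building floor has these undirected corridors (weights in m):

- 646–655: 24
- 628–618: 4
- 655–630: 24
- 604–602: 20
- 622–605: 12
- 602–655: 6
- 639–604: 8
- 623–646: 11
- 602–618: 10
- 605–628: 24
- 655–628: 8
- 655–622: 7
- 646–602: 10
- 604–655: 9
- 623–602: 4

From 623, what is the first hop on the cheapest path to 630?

Candidate routes:
623 - 602 - 618 - 628 - 655 - 630: 4+10+4+8+24 = 50
623 - 602 - 655 - 630: 4+6+24 = 34
The minimum is 34 m via 623 - 602 - 655 - 630.
So from 623 the first move is to 602.

602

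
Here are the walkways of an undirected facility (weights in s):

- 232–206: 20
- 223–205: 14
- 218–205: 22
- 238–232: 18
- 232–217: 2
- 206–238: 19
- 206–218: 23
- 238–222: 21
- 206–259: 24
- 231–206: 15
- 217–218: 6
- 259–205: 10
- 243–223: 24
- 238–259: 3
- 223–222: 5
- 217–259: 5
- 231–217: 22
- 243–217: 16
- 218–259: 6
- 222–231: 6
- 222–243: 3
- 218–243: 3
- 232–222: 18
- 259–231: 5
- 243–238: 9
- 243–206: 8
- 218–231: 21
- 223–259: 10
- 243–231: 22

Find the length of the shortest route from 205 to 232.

17 s

Enumerating some paths:
205 → 223 → 259 → 217 → 232: 14+10+5+2 = 31
205 → 259 → 218 → 217 → 232: 10+6+6+2 = 24
205 → 259 → 217 → 232: 10+5+2 = 17
205 → 218 → 217 → 232: 22+6+2 = 30
The minimum is 17 s via 205 → 259 → 217 → 232.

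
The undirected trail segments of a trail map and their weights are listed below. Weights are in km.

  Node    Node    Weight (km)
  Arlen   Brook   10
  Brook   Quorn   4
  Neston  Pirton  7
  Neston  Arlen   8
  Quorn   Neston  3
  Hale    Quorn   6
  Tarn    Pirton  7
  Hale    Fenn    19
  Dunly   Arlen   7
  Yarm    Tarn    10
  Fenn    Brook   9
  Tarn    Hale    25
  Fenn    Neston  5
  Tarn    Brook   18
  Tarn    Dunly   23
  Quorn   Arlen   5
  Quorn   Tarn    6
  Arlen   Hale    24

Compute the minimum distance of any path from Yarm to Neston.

Running Dijkstra from Yarm:
Yarm: 0
Tarn: 10  (via Yarm)
Quorn: 16  (via Tarn)
Pirton: 17  (via Tarn)
Neston: 19  (via Quorn)
Shortest route: Yarm → Tarn → Quorn → Neston = 19 km.

19 km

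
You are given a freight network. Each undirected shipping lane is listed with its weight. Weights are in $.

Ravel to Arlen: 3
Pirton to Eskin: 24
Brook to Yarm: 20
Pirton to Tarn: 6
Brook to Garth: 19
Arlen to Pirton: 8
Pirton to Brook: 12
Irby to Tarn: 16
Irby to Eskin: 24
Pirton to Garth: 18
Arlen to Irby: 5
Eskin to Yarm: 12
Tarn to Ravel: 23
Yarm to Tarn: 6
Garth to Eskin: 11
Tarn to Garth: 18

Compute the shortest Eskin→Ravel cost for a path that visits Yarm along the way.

$35

Best Eskin to Yarm: Eskin → Yarm costing 12
Best Yarm to Ravel: Yarm → Tarn → Pirton → Arlen → Ravel costing 23
Total via Yarm: 12 + 23 = $35.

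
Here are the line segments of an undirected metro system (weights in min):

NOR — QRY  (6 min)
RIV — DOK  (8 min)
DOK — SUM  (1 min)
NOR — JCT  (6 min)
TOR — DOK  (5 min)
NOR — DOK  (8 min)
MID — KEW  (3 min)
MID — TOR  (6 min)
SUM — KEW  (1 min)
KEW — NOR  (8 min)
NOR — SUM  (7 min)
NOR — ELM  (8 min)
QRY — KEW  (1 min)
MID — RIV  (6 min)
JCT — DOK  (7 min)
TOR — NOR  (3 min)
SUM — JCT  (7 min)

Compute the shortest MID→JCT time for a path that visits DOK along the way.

12 min

Shortest MID→DOK: MID–KEW–SUM–DOK = 5
Best DOK to JCT: DOK–JCT costing 7
Total via DOK: 5 + 7 = 12 min.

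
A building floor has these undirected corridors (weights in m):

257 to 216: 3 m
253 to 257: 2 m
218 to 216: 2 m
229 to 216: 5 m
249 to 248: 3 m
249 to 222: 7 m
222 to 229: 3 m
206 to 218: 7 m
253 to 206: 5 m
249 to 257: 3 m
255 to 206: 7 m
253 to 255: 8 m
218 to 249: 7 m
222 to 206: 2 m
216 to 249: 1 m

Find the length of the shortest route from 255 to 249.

Compare a few routes:
255–253–257–216–249: 8+2+3+1 = 14
255–253–257–249: 8+2+3 = 13
The minimum is 13 m via 255–253–257–249.

13 m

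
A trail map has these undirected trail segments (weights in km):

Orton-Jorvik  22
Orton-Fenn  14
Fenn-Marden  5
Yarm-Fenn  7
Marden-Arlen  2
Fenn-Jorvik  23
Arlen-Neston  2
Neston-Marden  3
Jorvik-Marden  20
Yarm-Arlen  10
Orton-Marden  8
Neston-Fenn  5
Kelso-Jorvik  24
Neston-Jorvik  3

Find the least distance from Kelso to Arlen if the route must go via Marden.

32 km

Shortest Kelso→Marden: Kelso → Jorvik → Neston → Marden = 30
Shortest Marden→Arlen: Marden → Arlen = 2
Total via Marden: 30 + 2 = 32 km.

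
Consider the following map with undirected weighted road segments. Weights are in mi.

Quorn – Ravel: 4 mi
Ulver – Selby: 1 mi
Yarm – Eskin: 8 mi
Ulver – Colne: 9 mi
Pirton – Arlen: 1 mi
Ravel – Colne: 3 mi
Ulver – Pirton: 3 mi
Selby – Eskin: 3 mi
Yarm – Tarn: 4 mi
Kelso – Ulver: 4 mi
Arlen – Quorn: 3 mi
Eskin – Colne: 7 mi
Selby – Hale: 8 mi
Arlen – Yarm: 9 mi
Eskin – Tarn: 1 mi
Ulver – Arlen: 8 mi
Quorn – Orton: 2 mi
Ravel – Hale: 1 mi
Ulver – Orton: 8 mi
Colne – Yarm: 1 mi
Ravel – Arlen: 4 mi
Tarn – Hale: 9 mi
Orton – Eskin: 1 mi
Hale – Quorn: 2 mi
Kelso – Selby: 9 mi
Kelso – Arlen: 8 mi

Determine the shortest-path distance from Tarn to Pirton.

8 mi

Settle nodes by increasing distance from Tarn:
Tarn: 0
Eskin: 1  (via Tarn)
Orton: 2  (via Eskin)
Yarm: 4  (via Tarn)
Selby: 4  (via Eskin)
Quorn: 4  (via Orton)
Colne: 5  (via Yarm)
Ulver: 5  (via Selby)
Hale: 6  (via Quorn)
Ravel: 7  (via Hale)
Arlen: 7  (via Quorn)
Pirton: 8  (via Ulver)
Shortest route: Tarn–Eskin–Selby–Ulver–Pirton = 8 mi.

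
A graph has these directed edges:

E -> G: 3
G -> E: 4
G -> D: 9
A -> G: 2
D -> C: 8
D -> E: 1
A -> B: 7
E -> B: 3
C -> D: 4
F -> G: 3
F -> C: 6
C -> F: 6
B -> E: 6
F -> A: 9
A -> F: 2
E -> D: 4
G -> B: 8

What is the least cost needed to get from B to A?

Compare a few routes:
B - E - D - C - F - A: 6+4+8+6+9 = 33
B - E - G - D - C - F - A: 6+3+9+8+6+9 = 41
Cheapest is B - E - D - C - F - A at 33.

33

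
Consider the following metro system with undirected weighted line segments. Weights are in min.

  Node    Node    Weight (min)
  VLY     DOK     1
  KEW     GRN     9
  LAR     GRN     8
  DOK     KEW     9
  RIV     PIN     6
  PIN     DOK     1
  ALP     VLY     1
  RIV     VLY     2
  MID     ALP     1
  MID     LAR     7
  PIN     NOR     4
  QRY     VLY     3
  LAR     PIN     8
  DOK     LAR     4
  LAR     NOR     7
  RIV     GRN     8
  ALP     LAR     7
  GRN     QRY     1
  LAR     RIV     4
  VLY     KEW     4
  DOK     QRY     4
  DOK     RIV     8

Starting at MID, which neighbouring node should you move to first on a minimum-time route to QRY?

Candidate routes:
MID - ALP - VLY - DOK - QRY: 1+1+1+4 = 7
MID - ALP - VLY - QRY: 1+1+3 = 5
Cheapest is MID - ALP - VLY - QRY at 5 min.
So from MID the first move is to ALP.

ALP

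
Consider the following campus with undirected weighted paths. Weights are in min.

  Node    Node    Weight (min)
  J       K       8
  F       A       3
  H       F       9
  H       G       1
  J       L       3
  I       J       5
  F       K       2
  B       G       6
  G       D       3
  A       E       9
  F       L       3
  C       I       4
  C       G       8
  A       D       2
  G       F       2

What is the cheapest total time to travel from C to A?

Enumerating some paths:
C–I–J–L–F–A: 4+5+3+3+3 = 18
C–G–F–A: 8+2+3 = 13
C–G–H–F–A: 8+1+9+3 = 21
The minimum is 13 min via C–G–F–A.

13 min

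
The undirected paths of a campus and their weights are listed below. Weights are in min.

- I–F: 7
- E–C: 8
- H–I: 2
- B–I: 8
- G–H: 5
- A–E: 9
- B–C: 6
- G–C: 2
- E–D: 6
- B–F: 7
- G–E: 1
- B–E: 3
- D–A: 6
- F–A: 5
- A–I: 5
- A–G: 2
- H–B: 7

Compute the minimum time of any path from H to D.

12 min

Enumerating some paths:
H → G → A → D: 5+2+6 = 13
H → I → A → D: 2+5+6 = 13
H → G → E → D: 5+1+6 = 12
H → B → E → D: 7+3+6 = 16
The minimum is 12 min via H → G → E → D.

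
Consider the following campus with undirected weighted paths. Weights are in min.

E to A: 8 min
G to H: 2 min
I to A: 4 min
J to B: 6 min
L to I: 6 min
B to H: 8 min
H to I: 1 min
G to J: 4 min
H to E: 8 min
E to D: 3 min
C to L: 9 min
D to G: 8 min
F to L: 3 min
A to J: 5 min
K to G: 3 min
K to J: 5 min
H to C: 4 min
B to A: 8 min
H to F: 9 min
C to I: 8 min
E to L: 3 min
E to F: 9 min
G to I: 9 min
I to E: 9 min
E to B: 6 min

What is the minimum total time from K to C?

Compare a few routes:
K - J - G - H - C: 5+4+2+4 = 15
K - G - H - I - C: 3+2+1+8 = 14
K - G - H - C: 3+2+4 = 9
Cheapest is K - G - H - C at 9 min.

9 min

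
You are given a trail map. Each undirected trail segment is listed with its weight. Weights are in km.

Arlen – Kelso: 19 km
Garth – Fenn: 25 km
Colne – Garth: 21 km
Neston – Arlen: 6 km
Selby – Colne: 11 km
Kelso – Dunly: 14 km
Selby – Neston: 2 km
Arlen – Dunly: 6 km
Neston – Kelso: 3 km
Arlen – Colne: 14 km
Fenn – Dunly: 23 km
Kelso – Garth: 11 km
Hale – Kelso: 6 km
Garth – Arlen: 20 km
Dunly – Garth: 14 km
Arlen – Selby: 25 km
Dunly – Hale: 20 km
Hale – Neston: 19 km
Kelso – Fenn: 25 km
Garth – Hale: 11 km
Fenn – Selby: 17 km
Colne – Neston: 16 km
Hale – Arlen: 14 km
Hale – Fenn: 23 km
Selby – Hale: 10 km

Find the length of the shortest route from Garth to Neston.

Compare a few routes:
Garth–Kelso–Neston: 11+3 = 14
Garth–Hale–Selby–Neston: 11+10+2 = 23
Garth–Hale–Kelso–Neston: 11+6+3 = 20
The minimum is 14 km via Garth–Kelso–Neston.

14 km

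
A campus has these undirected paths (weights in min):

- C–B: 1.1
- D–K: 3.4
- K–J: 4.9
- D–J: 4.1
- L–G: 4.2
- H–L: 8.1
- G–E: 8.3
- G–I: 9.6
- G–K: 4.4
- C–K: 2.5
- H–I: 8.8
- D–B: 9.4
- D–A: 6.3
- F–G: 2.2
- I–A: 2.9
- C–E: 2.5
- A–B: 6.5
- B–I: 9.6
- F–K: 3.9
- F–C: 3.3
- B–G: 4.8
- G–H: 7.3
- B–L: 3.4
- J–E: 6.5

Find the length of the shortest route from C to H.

Candidate routes:
C–F–G–H: 3.3+2.2+7.3 = 12.8
C–B–L–H: 1.1+3.4+8.1 = 12.6
Cheapest is C–B–L–H at 12.6 min.

12.6 min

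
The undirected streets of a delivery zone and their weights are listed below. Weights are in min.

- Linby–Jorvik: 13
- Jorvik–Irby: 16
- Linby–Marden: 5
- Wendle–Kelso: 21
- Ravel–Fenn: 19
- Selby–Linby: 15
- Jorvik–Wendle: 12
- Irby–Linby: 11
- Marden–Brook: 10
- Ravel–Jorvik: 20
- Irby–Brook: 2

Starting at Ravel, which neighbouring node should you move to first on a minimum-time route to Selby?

Enumerating some paths:
Ravel → Jorvik → Irby → Linby → Selby: 20+16+11+15 = 62
Ravel → Jorvik → Irby → Brook → Marden → Linby → Selby: 20+16+2+10+5+15 = 68
Ravel → Jorvik → Linby → Selby: 20+13+15 = 48
Cheapest is Ravel → Jorvik → Linby → Selby at 48 min.
So from Ravel the first move is to Jorvik.

Jorvik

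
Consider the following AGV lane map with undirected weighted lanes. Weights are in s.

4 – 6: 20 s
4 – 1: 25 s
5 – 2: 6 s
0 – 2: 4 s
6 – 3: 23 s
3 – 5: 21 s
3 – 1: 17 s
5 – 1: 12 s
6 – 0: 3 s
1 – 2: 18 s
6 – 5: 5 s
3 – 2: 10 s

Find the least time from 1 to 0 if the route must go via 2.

22 s

Shortest 1→2: 1 → 2 = 18
Best 2 to 0: 2 → 0 costing 4
Total via 2: 18 + 4 = 22 s.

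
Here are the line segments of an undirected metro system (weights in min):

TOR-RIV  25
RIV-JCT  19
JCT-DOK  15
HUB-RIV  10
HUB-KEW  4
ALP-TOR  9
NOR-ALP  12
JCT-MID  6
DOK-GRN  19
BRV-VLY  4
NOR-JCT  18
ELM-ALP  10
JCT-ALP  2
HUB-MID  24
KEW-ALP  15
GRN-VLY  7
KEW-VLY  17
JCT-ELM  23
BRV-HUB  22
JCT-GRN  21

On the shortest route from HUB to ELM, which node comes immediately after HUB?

KEW

Enumerating some paths:
HUB → KEW → ALP → ELM: 4+15+10 = 29
HUB → RIV → JCT → ALP → ELM: 10+19+2+10 = 41
The minimum is 29 min via HUB → KEW → ALP → ELM.
So from HUB the first move is to KEW.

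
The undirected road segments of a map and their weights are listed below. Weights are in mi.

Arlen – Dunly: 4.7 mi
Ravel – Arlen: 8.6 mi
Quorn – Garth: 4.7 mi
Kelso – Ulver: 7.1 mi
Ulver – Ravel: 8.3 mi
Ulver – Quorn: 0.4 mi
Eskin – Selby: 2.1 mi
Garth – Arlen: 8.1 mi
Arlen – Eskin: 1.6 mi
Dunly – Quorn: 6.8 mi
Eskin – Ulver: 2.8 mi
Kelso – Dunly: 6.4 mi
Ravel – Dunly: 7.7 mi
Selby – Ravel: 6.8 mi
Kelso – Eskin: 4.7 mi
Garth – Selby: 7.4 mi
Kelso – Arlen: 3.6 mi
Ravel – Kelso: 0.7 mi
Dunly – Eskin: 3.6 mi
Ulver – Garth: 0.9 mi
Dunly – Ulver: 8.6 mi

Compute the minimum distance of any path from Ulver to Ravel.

Shortest distances from Ulver:
Ulver: 0
Quorn: 0.4  (via Ulver)
Garth: 0.9  (via Ulver)
Eskin: 2.8  (via Ulver)
Arlen: 4.4  (via Eskin)
Selby: 4.9  (via Eskin)
Dunly: 6.4  (via Eskin)
Kelso: 7.1  (via Ulver)
Ravel: 7.8  (via Kelso)
Shortest route: Ulver–Kelso–Ravel = 7.8 mi.

7.8 mi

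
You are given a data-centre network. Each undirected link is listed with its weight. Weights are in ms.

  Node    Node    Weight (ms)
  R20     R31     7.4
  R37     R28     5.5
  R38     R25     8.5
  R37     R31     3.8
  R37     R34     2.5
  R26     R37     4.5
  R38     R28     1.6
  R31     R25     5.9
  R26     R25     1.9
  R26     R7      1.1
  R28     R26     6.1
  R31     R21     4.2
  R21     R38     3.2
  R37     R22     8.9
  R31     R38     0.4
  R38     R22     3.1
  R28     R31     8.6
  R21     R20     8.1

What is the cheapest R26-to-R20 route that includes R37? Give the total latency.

15.7 ms

Shortest R26→R37: R26 → R37 = 4.5
Best R37 to R20: R37 → R31 → R20 costing 11.2
Total via R37: 4.5 + 11.2 = 15.7 ms.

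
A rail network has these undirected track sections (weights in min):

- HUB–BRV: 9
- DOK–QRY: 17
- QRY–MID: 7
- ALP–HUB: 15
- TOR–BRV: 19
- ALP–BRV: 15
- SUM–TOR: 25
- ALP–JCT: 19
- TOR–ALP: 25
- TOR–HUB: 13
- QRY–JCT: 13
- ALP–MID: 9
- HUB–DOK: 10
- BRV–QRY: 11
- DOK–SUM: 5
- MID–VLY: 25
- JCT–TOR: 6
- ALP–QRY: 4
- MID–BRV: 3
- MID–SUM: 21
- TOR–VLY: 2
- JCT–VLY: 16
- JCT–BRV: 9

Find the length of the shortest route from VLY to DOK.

Shortest distances from VLY:
VLY: 0
TOR: 2  (via VLY)
JCT: 8  (via TOR)
HUB: 15  (via TOR)
BRV: 17  (via JCT)
MID: 20  (via BRV)
QRY: 21  (via JCT)
DOK: 25  (via HUB)
Shortest route: VLY–TOR–HUB–DOK = 25 min.

25 min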